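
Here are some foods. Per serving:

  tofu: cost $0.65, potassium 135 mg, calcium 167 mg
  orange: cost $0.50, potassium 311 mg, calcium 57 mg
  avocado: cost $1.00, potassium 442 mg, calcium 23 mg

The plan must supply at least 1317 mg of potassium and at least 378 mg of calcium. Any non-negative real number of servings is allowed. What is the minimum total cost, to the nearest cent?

$2.53

At the optimum either one food covers both requirements or two foods hit both targets exactly; no other combination can be cheaper.
tofu only: max(1317/135, 378/167) = 9.756 servings → $6.34.
orange only: max(1317/311, 378/57) = 6.632 servings → $3.32.
avocado only: max(1317/442, 378/23) = 16.43 servings → $16.43.
tofu + orange with both tight: 0.9604 servings and 3.818 servings → $2.53.
tofu + avocado with both tight: 1.934 servings and 2.389 servings → $3.65.
orange + avocado: the both-tight solution has a negative serving — not a feasible corner.
The minimum over all feasible corners is $2.53.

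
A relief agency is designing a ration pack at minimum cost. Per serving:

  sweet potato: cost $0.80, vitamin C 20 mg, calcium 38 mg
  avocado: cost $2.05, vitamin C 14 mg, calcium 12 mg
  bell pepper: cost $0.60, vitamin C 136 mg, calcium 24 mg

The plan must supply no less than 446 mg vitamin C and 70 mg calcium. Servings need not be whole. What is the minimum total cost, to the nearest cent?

With two linear requirements the optimum uses one or two foods; enumerate the corners.
sweet potato only: max(446/20, 70/38) = 22.3 servings → $17.84.
avocado only: max(446/14, 70/12) = 31.86 servings → $65.31.
bell pepper only: max(446/136, 70/24) = 3.279 servings → $1.97.
sweet potato + avocado: the both-tight solution has a negative serving — not a feasible corner.
sweet potato + bell pepper: the both-tight solution has a negative serving — not a feasible corner.
avocado + bell pepper: the both-tight solution has a negative serving — not a feasible corner.
The minimum over all feasible corners is $1.97.

$1.97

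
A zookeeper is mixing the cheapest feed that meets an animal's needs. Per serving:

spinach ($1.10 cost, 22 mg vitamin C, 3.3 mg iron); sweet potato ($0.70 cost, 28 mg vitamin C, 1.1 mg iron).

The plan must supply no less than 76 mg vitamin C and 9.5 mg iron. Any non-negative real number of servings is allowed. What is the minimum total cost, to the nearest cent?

spinach only: max(76/22, 9.5/3.3) = 3.455 servings → $3.80.
sweet potato only: max(76/28, 9.5/1.1) = 8.636 servings → $6.05.
spinach + sweet potato with both tight: 2.674 servings and 0.6129 servings → $3.37.
The minimum over all feasible corners is $3.37.

$3.37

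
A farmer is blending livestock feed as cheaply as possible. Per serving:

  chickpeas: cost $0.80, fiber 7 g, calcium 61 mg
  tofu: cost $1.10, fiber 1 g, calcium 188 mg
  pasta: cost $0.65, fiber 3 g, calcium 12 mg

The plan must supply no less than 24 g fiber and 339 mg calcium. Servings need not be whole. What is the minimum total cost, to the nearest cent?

$3.46

An LP optimum is at a vertex; with two nutrient constraints at most two foods are used. Check each candidate.
chickpeas only: max(24/7, 339/61) = 5.557 servings → $4.45.
tofu only: max(24/1, 339/188) = 24 servings → $26.40.
pasta only: max(24/3, 339/12) = 28.25 servings → $18.36.
chickpeas + tofu with both tight: 3.325 servings and 0.7243 servings → $3.46.
chickpeas + pasta with both targets exact would need a negative amount; discard.
tofu + pasta with both tight: 1.321 servings and 7.56 servings → $6.37.
So the least-cost plan costs $3.46.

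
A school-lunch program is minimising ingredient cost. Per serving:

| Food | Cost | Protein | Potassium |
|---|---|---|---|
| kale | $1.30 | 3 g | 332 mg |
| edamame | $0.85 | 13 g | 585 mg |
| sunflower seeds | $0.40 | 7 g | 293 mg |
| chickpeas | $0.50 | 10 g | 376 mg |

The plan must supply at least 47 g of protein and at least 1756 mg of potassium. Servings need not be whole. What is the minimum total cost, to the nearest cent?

$2.35

With two linear requirements the optimum uses one or two foods; enumerate the corners.
kale only: max(47/3, 1756/332) = 15.67 servings → $20.37.
edamame only: max(47/13, 1756/585) = 3.615 servings → $3.07.
sunflower seeds only: max(47/7, 1756/293) = 6.714 servings → $2.69.
chickpeas only: max(47/10, 1756/376) = 4.7 servings → $2.35.
kale + edamame with both targets exact would need a negative amount; discard.
kale + sunflower seeds: the both-tight solution has a negative serving — not a feasible corner.
kale + chickpeas with both targets exact would need a negative amount; discard.
edamame + sunflower seeds: intersection lies outside the first quadrant.
edamame + chickpeas with both targets exact would need a negative amount; discard.
sunflower seeds + chickpeas with both targets exact would need a negative amount; discard.
Cheapest feasible corner: $2.35.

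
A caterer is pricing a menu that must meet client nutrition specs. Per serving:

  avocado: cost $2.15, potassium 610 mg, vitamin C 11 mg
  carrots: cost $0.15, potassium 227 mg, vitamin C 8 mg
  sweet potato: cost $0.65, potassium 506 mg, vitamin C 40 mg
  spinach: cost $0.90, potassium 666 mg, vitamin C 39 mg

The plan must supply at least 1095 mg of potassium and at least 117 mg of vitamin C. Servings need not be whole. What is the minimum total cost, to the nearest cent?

This is a tiny linear program; its minimum lies at a vertex of the feasible set. List the vertices and price them.
avocado only: max(1095/610, 117/11) = 10.64 servings → $22.87.
carrots only: max(1095/227, 117/8) = 14.62 servings → $2.19.
sweet potato only: max(1095/506, 117/40) = 2.925 servings → $1.90.
spinach only: max(1095/666, 117/39) = 3 servings → $2.70.
avocado + carrots: intersection lies outside the first quadrant.
avocado + sweet potato: the both-tight solution has a negative serving — not a feasible corner.
avocado + spinach with both targets exact would need a negative amount; discard.
carrots + sweet potato: intersection lies outside the first quadrant.
carrots + spinach: intersection lies outside the first quadrant.
sweet potato + spinach: intersection lies outside the first quadrant.
So the least-cost plan costs $1.90.

$1.90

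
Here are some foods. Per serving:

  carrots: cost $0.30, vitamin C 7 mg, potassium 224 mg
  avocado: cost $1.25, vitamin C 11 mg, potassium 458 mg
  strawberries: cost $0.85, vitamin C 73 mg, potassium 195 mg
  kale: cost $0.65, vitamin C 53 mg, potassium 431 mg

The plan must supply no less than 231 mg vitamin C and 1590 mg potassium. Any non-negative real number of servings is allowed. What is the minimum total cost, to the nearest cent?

$2.80

With two linear requirements the optimum uses one or two foods; enumerate the corners.
carrots only: max(231/7, 1590/224) = 33 servings → $9.90.
avocado only: max(231/11, 1590/458) = 21 servings → $26.25.
strawberries only: max(231/73, 1590/195) = 8.154 servings → $6.93.
kale only: max(231/53, 1590/431) = 4.358 servings → $2.83.
carrots + avocado: intersection lies outside the first quadrant.
carrots + strawberries with both tight: 4.739 servings and 2.71 servings → $3.73.
carrots + kale: the both-tight solution has a negative serving — not a feasible corner.
avocado + strawberries with both tight: 2.27 servings and 2.822 servings → $5.24.
avocado + kale with both targets exact would need a negative amount; discard.
strawberries + kale with both tight: 0.7237 servings and 3.362 servings → $2.80.
So the least-cost plan costs $2.80.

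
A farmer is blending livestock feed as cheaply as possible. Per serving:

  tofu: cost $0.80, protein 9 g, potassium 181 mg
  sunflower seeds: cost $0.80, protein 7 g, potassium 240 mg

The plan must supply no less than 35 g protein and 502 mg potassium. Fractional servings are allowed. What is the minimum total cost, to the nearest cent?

Minimising a linear cost over {protein ≥ 35, potassium ≥ 502, servings ≥ 0} — the optimum is at a vertex, using one or two foods.
tofu only: max(35/9, 502/181) = 3.889 servings → $3.11.
sunflower seeds only: max(35/7, 502/240) = 5 servings → $4.00.
tofu + sunflower seeds: the both-tight solution has a negative serving — not a feasible corner.
So the least-cost plan costs $3.11.

$3.11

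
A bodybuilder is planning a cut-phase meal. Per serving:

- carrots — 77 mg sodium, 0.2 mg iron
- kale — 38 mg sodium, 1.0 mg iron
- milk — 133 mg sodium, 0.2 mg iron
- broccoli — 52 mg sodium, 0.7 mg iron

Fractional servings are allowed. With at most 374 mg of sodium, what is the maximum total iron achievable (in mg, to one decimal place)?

9.8 mg

Iron per mg sodium: kale 0.02632, broccoli 0.01346, carrots 0.002597, milk 0.001504.
With no serving limits, spend the whole sodium allowance on kale: 374 mg / 38 mg × 1.0 mg = 9.8 mg.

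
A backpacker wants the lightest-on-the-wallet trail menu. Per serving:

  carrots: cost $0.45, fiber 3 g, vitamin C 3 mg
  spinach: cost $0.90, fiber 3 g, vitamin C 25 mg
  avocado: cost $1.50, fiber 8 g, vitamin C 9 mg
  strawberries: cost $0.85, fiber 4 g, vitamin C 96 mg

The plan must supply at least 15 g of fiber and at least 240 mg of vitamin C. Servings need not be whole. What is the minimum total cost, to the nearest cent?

$2.86

At the optimum either one food covers both requirements or two foods hit both targets exactly; no other combination can be cheaper.
carrots only: max(15/3, 240/3) = 80 servings → $36.00.
spinach only: max(15/3, 240/25) = 9.6 servings → $8.64.
avocado only: max(15/8, 240/9) = 26.67 servings → $40.00.
strawberries only: max(15/4, 240/96) = 3.75 servings → $3.19.
carrots + spinach with both targets exact would need a negative amount; discard.
carrots + avocado: intersection lies outside the first quadrant.
carrots + strawberries with both tight: 1.739 servings and 2.446 servings → $2.86.
spinach + avocado: the both-tight solution has a negative serving — not a feasible corner.
spinach + strawberries with both tight: 2.553 servings and 1.835 servings → $3.86.
avocado + strawberries with both tight: 0.6557 servings and 2.439 servings → $3.06.
The minimum over all feasible corners is $2.86.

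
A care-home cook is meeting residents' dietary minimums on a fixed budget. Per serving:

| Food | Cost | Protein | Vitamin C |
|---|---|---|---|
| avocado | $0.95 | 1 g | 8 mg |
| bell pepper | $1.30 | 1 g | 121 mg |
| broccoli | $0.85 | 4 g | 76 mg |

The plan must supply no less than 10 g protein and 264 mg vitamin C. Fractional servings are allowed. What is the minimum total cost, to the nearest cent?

With two linear requirements the optimum uses one or two foods; enumerate the corners.
avocado only: max(10/1, 264/8) = 33 servings → $31.35.
bell pepper only: max(10/1, 264/121) = 10 servings → $13.00.
broccoli only: max(10/4, 264/76) = 3.474 servings → $2.95.
avocado + bell pepper with both tight: 8.372 servings and 1.628 servings → $10.07.
avocado + broccoli: the both-tight solution has a negative serving — not a feasible corner.
bell pepper + broccoli with both tight: 0.7255 servings and 2.319 servings → $2.91.
So the least-cost plan costs $2.91.

$2.91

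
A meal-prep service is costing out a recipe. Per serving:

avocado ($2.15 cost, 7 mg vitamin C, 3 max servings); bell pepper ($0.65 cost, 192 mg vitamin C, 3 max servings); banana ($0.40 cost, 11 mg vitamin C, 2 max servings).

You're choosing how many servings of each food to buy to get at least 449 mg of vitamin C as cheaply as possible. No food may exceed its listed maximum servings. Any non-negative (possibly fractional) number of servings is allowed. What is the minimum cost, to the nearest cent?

Cost per mg of vitamin C: bell pepper $0.0034, banana $0.0364, avocado $0.3071.
Take 2.339 servings of bell pepper: +449.0 mg vitamin C for $1.52 (total $1.52, still need 0.0 mg).
Filling from the cheapest source first is optimal under one linear minimum: $1.52.

$1.52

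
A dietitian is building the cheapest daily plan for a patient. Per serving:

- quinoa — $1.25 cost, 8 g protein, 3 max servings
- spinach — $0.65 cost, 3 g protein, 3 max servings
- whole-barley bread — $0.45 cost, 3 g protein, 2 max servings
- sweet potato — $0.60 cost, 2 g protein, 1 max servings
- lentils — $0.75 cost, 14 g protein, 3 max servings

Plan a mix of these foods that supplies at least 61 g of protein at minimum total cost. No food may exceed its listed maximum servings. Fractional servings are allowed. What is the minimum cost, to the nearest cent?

Cost per g of protein: lentils $0.0536, whole-barley bread $0.1500, quinoa $0.1562, spinach $0.2167, sweet potato $0.3000.
Take 3 servings of lentils: +42.0 g protein for $2.25 (total $2.25, still need 19.0 g).
Take 2 servings of whole-barley bread: +6.0 g protein for $0.90 (total $3.15, still need 13.0 g).
Take 1.625 servings of quinoa: +13.0 g protein for $2.03 (total $5.18, still need 0.0 g).
Greedy by cheapest-per-g is optimal for a single linear constraint, so the minimum cost is $5.18.

$5.18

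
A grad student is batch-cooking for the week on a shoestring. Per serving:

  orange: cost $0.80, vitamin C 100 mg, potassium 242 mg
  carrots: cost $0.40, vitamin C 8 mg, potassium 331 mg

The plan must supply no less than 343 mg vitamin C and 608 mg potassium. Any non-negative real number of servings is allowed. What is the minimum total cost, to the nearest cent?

$2.74

Two binding constraints pin down two serving amounts, so the optimal mix uses at most two foods. The candidates are each food alone (scaled to the tighter of vitamin C/potassium) and each pair with both constraints tight.
orange only: max(343/100, 608/242) = 3.43 servings → $2.74.
carrots only: max(343/8, 608/331) = 42.88 servings → $17.15.
orange + carrots: the both-tight solution has a negative serving — not a feasible corner.
Cheapest feasible corner: $2.74.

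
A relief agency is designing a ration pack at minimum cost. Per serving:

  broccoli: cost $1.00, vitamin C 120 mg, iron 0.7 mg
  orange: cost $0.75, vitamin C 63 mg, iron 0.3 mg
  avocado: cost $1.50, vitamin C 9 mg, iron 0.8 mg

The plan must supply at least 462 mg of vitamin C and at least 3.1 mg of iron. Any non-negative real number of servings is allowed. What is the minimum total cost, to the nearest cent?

With two linear requirements the optimum uses one or two foods; enumerate the corners.
broccoli only: max(462/120, 3.1/0.7) = 4.429 servings → $4.43.
orange only: max(462/63, 3.1/0.3) = 10.33 servings → $7.75.
avocado only: max(462/9, 3.1/0.8) = 51.33 servings → $77.00.
broccoli + orange: intersection lies outside the first quadrant.
broccoli + avocado with both tight: 3.809 servings and 0.5418 servings → $4.62.
orange + avocado with both tight: 7.164 servings and 1.189 servings → $7.16.
The minimum over all feasible corners is $4.43.

$4.43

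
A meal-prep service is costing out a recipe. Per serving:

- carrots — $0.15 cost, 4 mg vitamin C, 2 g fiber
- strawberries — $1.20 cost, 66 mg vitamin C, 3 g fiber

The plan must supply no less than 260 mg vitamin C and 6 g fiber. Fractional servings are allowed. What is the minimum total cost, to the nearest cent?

$4.73

The cheapest plan sits at a corner of the feasible region — with two constraints it uses at most two foods.
carrots only: max(260/4, 6/2) = 65 servings → $9.75.
strawberries only: max(260/66, 6/3) = 3.939 servings → $4.73.
carrots + strawberries with both targets exact would need a negative amount; discard.
So the least-cost plan costs $4.73.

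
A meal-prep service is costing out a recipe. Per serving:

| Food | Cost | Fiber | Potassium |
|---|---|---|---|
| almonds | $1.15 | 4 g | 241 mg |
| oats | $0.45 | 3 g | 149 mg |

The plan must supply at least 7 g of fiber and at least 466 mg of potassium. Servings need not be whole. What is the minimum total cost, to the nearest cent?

A basic optimal solution has at most two foods positive. Try each food alone and each pair with both targets met exactly.
almonds only: max(7/4, 466/241) = 1.934 servings → $2.22.
oats only: max(7/3, 466/149) = 3.128 servings → $1.41.
almonds + oats with both targets exact would need a negative amount; discard.
The minimum over all feasible corners is $1.41.

$1.41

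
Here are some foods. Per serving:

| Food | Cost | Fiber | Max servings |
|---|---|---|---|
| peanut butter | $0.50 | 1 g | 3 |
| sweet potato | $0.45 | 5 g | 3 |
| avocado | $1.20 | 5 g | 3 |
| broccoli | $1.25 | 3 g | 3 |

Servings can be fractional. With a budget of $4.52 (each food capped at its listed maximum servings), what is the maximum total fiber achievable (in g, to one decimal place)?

Fiber per dollar: sweet potato 11.11, avocado 4.167, broccoli 2.4, peanut butter 2.
Take 3 servings of sweet potato: spends $1.35, +15.0 g fiber (running total 15.0 g).
Take 2.642 servings of avocado: spends $3.17, +13.2 g fiber (running total 28.2 g).
Filling greedily by fiber-per-dollar is optimal for one linear limit, giving 28.2 g.

28.2 g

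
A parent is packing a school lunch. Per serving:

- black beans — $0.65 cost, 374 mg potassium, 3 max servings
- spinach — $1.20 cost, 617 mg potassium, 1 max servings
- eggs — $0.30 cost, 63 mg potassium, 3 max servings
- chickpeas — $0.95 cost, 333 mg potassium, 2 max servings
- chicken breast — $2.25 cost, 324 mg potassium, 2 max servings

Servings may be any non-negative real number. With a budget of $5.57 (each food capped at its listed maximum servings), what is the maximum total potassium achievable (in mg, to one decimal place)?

2514.2 mg

Potassium per dollar: black beans 575.4, spinach 514.2, chickpeas 350.5, eggs 210, chicken breast 144.
Take 3 servings of black beans: spends $1.95, +1122.0 mg potassium (running total 1122.0 mg).
Take 1 serving of spinach: spends $1.20, +617.0 mg potassium (running total 1739.0 mg).
Take 2 servings of chickpeas: spends $1.90, +666.0 mg potassium (running total 2405.0 mg).
Take 1.733 servings of eggs: spends $0.52, +109.2 mg potassium (running total 2514.2 mg).
Filling greedily by potassium-per-dollar is optimal for one linear limit, giving 2514.2 mg.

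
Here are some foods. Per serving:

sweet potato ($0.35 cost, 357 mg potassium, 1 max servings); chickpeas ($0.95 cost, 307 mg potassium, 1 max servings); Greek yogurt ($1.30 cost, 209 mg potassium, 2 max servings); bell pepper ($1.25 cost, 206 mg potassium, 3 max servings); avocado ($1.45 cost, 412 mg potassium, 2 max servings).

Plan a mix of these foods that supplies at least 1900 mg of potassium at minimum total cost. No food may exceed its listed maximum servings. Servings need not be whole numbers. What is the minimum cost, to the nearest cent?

$6.70

Cost per mg of potassium: sweet potato $0.0010, chickpeas $0.0031, avocado $0.0035, bell pepper $0.0061, Greek yogurt $0.0062.
Take 1 serving of sweet potato: +357.0 mg potassium for $0.35 (total $0.35, still need 1543.0 mg).
Take 1 serving of chickpeas: +307.0 mg potassium for $0.95 (total $1.30, still need 1236.0 mg).
Take 2 servings of avocado: +824.0 mg potassium for $2.90 (total $4.20, still need 412.0 mg).
Take 2 servings of bell pepper: +412.0 mg potassium for $2.50 (total $6.70, still need 0.0 mg).
Greedy by cheapest-per-mg is optimal for a single linear constraint, so the minimum cost is $6.70.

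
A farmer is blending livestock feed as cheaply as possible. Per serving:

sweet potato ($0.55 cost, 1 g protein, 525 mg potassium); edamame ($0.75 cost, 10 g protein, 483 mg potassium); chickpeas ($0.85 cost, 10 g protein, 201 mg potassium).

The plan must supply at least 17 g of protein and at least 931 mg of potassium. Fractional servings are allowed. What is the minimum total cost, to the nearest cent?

At the optimum either one food covers both requirements or two foods hit both targets exactly; no other combination can be cheaper.
sweet potato only: max(17/1, 931/525) = 17 servings → $9.35.
edamame only: max(17/10, 931/483) = 1.928 servings → $1.45.
chickpeas only: max(17/10, 931/201) = 4.632 servings → $3.94.
sweet potato + edamame with both tight: 0.2305 servings and 1.677 servings → $1.38.
sweet potato + chickpeas with both tight: 1.167 servings and 1.583 servings → $1.99.
edamame + chickpeas: intersection lies outside the first quadrant.
Cheapest feasible corner: $1.38.

$1.38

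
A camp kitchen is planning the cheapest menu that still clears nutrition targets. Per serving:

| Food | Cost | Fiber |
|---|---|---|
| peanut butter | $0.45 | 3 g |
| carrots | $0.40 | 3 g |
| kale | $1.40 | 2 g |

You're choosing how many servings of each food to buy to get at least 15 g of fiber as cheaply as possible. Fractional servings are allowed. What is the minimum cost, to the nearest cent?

Cost per g of fiber: carrots $0.1333, peanut butter $0.1500, kale $0.7000.
With no serving limits, use only carrots: 15 g / 3 g = 5 servings × $0.40 = $2.00.

$2.00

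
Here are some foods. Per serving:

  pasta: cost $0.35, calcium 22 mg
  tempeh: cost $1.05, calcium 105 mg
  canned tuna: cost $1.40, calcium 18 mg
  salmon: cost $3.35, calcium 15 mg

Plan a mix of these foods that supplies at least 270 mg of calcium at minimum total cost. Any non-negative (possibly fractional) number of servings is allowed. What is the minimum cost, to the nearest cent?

Cost per mg of calcium: tempeh $0.0100, pasta $0.0159, canned tuna $0.0778, salmon $0.2233.
With no serving limits, use only tempeh: 270 mg / 105 mg = 2.571 servings × $1.05 = $2.70.

$2.70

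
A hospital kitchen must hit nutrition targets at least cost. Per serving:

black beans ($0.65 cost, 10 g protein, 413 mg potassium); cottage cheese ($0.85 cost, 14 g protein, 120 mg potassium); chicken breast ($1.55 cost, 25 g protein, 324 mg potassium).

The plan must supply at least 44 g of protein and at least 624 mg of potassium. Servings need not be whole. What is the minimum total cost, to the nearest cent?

$2.70

black beans only: max(44/10, 624/413) = 4.4 servings → $2.86.
cottage cheese only: max(44/14, 624/120) = 5.2 servings → $4.42.
chicken breast only: max(44/25, 624/324) = 1.926 servings → $2.99.
black beans + cottage cheese with both tight: 0.7543 servings and 2.604 servings → $2.70.
black beans + chicken breast with both tight: 0.1897 servings and 1.684 servings → $2.73.
cottage cheese + chicken breast: the both-tight solution has a negative serving — not a feasible corner.
So the least-cost plan costs $2.70.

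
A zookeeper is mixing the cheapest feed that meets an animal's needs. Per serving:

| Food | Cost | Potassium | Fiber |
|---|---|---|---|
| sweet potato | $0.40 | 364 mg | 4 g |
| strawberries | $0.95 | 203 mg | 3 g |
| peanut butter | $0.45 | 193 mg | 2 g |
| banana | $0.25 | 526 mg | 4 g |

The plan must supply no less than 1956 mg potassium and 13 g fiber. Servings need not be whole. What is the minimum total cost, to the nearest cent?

For a min-cost LP with two ≥-constraints, a basic feasible solution has at most two positive variables.
sweet potato only: max(1956/364, 13/4) = 5.374 servings → $2.15.
strawberries only: max(1956/203, 13/3) = 9.635 servings → $9.15.
peanut butter only: max(1956/193, 13/2) = 10.13 servings → $4.56.
banana only: max(1956/526, 13/4) = 3.719 servings → $0.93.
sweet potato + strawberries: intersection lies outside the first quadrant.
sweet potato + peanut butter with both targets exact would need a negative amount; discard.
sweet potato + banana: intersection lies outside the first quadrant.
strawberries + peanut butter: intersection lies outside the first quadrant.
strawberries + banana: intersection lies outside the first quadrant.
peanut butter + banana with both targets exact would need a negative amount; discard.
Cheapest feasible corner: $0.93.

$0.93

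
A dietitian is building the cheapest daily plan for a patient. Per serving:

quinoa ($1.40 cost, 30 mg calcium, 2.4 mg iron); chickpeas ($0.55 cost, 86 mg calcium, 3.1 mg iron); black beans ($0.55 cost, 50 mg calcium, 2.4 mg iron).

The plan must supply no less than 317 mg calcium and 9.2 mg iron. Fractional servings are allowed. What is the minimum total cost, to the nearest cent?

Check every corner: each single food scaled to meet both minima, and each pair solved so both constraints bind.
quinoa only: max(317/30, 9.2/2.4) = 10.57 servings → $14.79.
chickpeas only: max(317/86, 9.2/3.1) = 3.686 servings → $2.03.
black beans only: max(317/50, 9.2/2.4) = 6.34 servings → $3.49.
quinoa + chickpeas: the both-tight solution has a negative serving — not a feasible corner.
quinoa + black beans: the both-tight solution has a negative serving — not a feasible corner.
chickpeas + black beans with both targets exact would need a negative amount; discard.
The minimum over all feasible corners is $2.03.

$2.03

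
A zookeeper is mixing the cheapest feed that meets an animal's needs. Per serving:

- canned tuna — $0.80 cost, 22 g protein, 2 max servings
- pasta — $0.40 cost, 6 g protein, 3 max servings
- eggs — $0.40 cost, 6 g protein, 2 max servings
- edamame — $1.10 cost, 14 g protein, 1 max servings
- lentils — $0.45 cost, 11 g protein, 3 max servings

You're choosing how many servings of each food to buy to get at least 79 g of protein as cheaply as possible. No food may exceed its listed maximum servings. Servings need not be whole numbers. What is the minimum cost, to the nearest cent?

$3.08

Cost per g of protein: canned tuna $0.0364, lentils $0.0409, pasta $0.0667, eggs $0.0667, edamame $0.0786.
Take 2 servings of canned tuna: +44.0 g protein for $1.60 (total $1.60, still need 35.0 g).
Take 3 servings of lentils: +33.0 g protein for $1.35 (total $2.95, still need 2.0 g).
Take 0.3333 servings of pasta: +2.0 g protein for $0.13 (total $3.08, still need 0.0 g).
Greedy by cheapest-per-g is optimal for a single linear constraint, so the minimum cost is $3.08.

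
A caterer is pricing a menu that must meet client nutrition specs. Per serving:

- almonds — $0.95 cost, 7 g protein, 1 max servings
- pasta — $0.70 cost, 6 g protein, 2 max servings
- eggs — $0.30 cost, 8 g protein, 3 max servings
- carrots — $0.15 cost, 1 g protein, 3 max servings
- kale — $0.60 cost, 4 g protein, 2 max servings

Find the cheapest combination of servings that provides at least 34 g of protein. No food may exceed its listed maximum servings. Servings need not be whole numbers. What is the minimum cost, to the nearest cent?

$2.07

Cost per g of protein: eggs $0.0375, pasta $0.1167, almonds $0.1357, carrots $0.1500, kale $0.1500.
Take 3 servings of eggs: +24.0 g protein for $0.90 (total $0.90, still need 10.0 g).
Take 1.667 servings of pasta: +10.0 g protein for $1.17 (total $2.07, still need 0.0 g).
Filling from the cheapest source first is optimal under one linear minimum: $2.07.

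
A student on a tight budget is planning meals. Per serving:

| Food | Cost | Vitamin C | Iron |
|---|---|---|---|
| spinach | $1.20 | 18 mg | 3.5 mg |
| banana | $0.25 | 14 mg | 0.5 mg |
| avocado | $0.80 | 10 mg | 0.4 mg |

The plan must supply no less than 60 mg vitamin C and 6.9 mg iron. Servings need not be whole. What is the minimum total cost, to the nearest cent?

$2.53

spinach only: max(60/18, 6.9/3.5) = 3.333 servings → $4.00.
banana only: max(60/14, 6.9/0.5) = 13.8 servings → $3.45.
avocado only: max(60/10, 6.9/0.4) = 17.25 servings → $13.80.
spinach + banana with both tight: 1.665 servings and 2.145 servings → $2.53.
spinach + avocado with both tight: 1.619 servings and 3.086 servings → $4.41.
banana + avocado: intersection lies outside the first quadrant.
Cheapest feasible corner: $2.53.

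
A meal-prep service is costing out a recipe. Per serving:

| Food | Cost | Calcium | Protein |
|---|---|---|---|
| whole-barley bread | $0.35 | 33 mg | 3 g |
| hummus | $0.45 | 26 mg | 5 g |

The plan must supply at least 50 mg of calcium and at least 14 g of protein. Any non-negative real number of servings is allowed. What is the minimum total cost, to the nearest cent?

$1.26

At the optimum either one food covers both requirements or two foods hit both targets exactly; no other combination can be cheaper.
whole-barley bread only: max(50/33, 14/3) = 4.667 servings → $1.63.
hummus only: max(50/26, 14/5) = 2.8 servings → $1.26.
whole-barley bread + hummus: the both-tight solution has a negative serving — not a feasible corner.
Cheapest feasible corner: $1.26.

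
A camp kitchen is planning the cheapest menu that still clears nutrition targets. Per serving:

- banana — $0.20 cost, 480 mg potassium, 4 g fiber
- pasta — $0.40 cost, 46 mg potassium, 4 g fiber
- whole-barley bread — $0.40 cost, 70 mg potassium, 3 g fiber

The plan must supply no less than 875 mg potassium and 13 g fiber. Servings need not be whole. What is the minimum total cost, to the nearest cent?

Check every corner: each single food scaled to meet both minima, and each pair solved so both constraints bind.
banana only: max(875/480, 13/4) = 3.25 servings → $0.65.
pasta only: max(875/46, 13/4) = 19.02 servings → $7.61.
whole-barley bread only: max(875/70, 13/3) = 12.5 servings → $5.00.
banana + pasta with both tight: 1.672 servings and 1.578 servings → $0.97.
banana + whole-barley bread with both tight: 1.478 servings and 2.362 servings → $1.24.
pasta + whole-barley bread: the both-tight solution has a negative serving — not a feasible corner.
Cheapest feasible corner: $0.65.

$0.65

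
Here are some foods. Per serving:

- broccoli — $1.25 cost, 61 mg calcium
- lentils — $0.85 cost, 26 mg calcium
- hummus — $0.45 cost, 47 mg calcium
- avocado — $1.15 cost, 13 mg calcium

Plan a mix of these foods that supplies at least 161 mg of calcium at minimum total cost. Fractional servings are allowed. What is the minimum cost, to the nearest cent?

Cost per mg of calcium: hummus $0.0096, broccoli $0.0205, lentils $0.0327, avocado $0.0885.
With no serving limits, use only hummus: 161 mg / 47 mg = 3.426 servings × $0.45 = $1.54.

$1.54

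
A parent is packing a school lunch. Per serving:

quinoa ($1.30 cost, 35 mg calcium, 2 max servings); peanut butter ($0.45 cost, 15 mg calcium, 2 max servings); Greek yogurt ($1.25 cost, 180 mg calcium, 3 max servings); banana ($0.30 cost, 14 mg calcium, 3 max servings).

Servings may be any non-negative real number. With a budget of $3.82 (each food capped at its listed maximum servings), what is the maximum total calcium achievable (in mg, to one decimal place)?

543.3 mg

Calcium per dollar: Greek yogurt 144, banana 46.67, peanut butter 33.33, quinoa 26.92.
Take 3 servings of Greek yogurt: spends $3.75, +540.0 mg calcium (running total 540.0 mg).
Take 0.2333 servings of banana: spends $0.07, +3.3 mg calcium (running total 543.3 mg).
Greedy by best ratio exhausts the cost allowance optimally: 543.3 mg.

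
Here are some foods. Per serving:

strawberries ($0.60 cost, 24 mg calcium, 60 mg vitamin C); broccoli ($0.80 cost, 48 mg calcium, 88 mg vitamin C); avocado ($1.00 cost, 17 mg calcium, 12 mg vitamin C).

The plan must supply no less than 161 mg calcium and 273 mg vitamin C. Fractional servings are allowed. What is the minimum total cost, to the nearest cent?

$2.68

Compare the cost at each extreme point of the feasible region.
strawberries only: max(161/24, 273/60) = 6.708 servings → $4.03.
broccoli only: max(161/48, 273/88) = 3.354 servings → $2.68.
avocado only: max(161/17, 273/12) = 22.75 servings → $22.75.
strawberries + broccoli with both targets exact would need a negative amount; discard.
strawberries + avocado with both tight: 3.701 servings and 4.246 servings → $6.47.
broccoli + avocado with both tight: 2.945 servings and 1.157 servings → $3.51.
Cheapest feasible corner: $2.68.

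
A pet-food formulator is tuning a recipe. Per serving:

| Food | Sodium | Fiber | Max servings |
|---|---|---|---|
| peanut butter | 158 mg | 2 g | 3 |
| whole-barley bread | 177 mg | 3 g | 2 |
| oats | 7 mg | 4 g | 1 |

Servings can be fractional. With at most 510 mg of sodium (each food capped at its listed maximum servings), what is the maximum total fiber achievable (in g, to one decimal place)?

11.9 g

Fiber per mg sodium: oats 0.5714, whole-barley bread 0.01695, peanut butter 0.01266.
Take 1 serving of oats: uses 7 mg sodium, +4.0 g fiber (running total 4.0 g).
Take 2 servings of whole-barley bread: uses 354 mg sodium, +6.0 g fiber (running total 10.0 g).
Take 0.943 servings of peanut butter: uses 149 mg sodium, +1.9 g fiber (running total 11.9 g).
Filling greedily by fiber-per-mg sodium is optimal for one linear limit, giving 11.9 g.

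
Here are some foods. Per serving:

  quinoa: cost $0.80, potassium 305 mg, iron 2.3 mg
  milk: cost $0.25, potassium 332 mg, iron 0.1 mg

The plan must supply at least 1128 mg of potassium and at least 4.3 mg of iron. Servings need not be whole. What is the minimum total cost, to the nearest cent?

$1.87

quinoa only: max(1128/305, 4.3/2.3) = 3.698 servings → $2.96.
milk only: max(1128/332, 4.3/0.1) = 43 servings → $10.75.
quinoa + milk with both tight: 1.793 servings and 1.75 servings → $1.87.
The minimum over all feasible corners is $1.87.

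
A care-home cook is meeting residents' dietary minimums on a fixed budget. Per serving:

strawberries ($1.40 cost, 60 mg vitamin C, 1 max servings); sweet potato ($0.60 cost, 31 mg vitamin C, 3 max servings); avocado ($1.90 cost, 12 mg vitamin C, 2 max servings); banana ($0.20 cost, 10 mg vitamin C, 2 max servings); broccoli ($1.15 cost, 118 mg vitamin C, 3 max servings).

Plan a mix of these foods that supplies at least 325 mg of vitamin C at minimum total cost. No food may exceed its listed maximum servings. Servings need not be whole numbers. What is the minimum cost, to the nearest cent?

Cost per mg of vitamin C: broccoli $0.0097, sweet potato $0.0194, banana $0.0200, strawberries $0.0233, avocado $0.1583.
Take 2.754 servings of broccoli: +325.0 mg vitamin C for $3.17 (total $3.17, still need 0.0 mg).
Filling from the cheapest source first is optimal under one linear minimum: $3.17.

$3.17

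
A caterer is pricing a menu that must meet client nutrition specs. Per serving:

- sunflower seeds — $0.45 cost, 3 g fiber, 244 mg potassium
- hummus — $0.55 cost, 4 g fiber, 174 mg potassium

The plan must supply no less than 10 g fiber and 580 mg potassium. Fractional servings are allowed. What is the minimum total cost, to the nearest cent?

$1.42

sunflower seeds only: max(10/3, 580/244) = 3.333 servings → $1.50.
hummus only: max(10/4, 580/174) = 3.333 servings → $1.83.
sunflower seeds + hummus with both tight: 1.278 servings and 1.542 servings → $1.42.
The minimum over all feasible corners is $1.42.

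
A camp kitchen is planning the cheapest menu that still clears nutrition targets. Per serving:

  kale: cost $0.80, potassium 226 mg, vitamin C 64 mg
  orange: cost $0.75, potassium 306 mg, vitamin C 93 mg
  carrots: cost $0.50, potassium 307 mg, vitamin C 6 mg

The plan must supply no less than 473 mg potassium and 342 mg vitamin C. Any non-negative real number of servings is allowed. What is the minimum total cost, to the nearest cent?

$2.76

Compare the cost at each extreme point of the feasible region.
kale only: max(473/226, 342/64) = 5.344 servings → $4.28.
orange only: max(473/306, 342/93) = 3.677 servings → $2.76.
carrots only: max(473/307, 342/6) = 57 servings → $28.50.
kale + orange with both targets exact would need a negative amount; discard.
kale + carrots: intersection lies outside the first quadrant.
orange + carrots: the both-tight solution has a negative serving — not a feasible corner.
The minimum over all feasible corners is $2.76.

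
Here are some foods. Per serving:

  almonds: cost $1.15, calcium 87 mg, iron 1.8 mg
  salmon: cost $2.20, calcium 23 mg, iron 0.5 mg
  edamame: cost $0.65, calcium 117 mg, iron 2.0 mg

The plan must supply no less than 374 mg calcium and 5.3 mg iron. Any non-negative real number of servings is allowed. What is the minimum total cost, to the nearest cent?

Minimising a linear cost over {calcium ≥ 374, iron ≥ 5.3, servings ≥ 0} — the optimum is at a vertex, using one or two foods.
almonds only: max(374/87, 5.3/1.8) = 4.299 servings → $4.94.
salmon only: max(374/23, 5.3/0.5) = 16.26 servings → $35.77.
edamame only: max(374/117, 5.3/2.0) = 3.197 servings → $2.08.
almonds + salmon with both targets exact would need a negative amount; discard.
almonds + edamame: the both-tight solution has a negative serving — not a feasible corner.
salmon + edamame: the both-tight solution has a negative serving — not a feasible corner.
The minimum over all feasible corners is $2.08.

$2.08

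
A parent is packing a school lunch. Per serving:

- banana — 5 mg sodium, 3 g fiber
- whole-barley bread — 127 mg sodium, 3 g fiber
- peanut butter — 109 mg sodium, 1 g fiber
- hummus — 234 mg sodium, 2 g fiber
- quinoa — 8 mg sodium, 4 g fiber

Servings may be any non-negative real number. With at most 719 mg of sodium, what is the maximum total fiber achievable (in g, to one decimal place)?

431.4 g

Fiber per mg sodium: banana 0.6, quinoa 0.5, whole-barley bread 0.02362, peanut butter 0.009174, hummus 0.008547.
With no serving limits, spend the whole sodium allowance on banana: 719 mg / 5 mg × 3 g = 431.4 g.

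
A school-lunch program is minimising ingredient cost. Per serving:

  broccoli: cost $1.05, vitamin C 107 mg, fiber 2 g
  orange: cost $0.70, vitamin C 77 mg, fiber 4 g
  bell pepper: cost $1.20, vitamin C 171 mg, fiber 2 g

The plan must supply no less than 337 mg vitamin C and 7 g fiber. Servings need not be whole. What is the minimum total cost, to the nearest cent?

$2.52

At the optimum either one food covers both requirements or two foods hit both targets exactly; no other combination can be cheaper.
broccoli only: max(337/107, 7/2) = 3.5 servings → $3.67.
orange only: max(337/77, 7/4) = 4.377 servings → $3.06.
bell pepper only: max(337/171, 7/2) = 3.5 servings → $4.20.
broccoli + orange with both tight: 2.953 servings and 0.2737 servings → $3.29.
broccoli + bell pepper: intersection lies outside the first quadrant.
orange + bell pepper with both tight: 0.9868 servings and 1.526 servings → $2.52.
The minimum over all feasible corners is $2.52.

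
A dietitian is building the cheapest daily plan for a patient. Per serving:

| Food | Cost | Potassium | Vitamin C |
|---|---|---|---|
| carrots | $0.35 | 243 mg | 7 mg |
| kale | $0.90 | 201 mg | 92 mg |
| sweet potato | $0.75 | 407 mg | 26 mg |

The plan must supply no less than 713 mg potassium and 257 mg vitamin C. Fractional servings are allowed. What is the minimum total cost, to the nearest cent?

$2.70

Check every corner: each single food scaled to meet both minima, and each pair solved so both constraints bind.
carrots only: max(713/243, 257/7) = 36.71 servings → $12.85.
kale only: max(713/201, 257/92) = 3.547 servings → $3.19.
sweet potato only: max(713/407, 257/26) = 9.885 servings → $7.41.
carrots + kale with both tight: 0.6654 servings and 2.743 servings → $2.70.
carrots + sweet potato with both targets exact would need a negative amount; discard.
kale + sweet potato with both tight: 2.671 servings and 0.4326 servings → $2.73.
Cheapest feasible corner: $2.70.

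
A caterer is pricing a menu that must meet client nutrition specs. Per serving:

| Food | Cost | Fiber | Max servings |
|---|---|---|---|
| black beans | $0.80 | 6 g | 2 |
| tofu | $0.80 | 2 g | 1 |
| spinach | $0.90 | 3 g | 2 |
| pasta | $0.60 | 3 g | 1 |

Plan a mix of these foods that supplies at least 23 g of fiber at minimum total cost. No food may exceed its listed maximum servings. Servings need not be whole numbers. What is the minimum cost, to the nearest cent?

$4.80

Cost per g of fiber: black beans $0.1333, pasta $0.2000, spinach $0.3000, tofu $0.4000.
Take 2 servings of black beans: +12.0 g fiber for $1.60 (total $1.60, still need 11.0 g).
Take 1 serving of pasta: +3.0 g fiber for $0.60 (total $2.20, still need 8.0 g).
Take 2 servings of spinach: +6.0 g fiber for $1.80 (total $4.00, still need 2.0 g).
Take 1 serving of tofu: +2.0 g fiber for $0.80 (total $4.80, still need 0.0 g).
Filling from the cheapest source first is optimal under one linear minimum: $4.80.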